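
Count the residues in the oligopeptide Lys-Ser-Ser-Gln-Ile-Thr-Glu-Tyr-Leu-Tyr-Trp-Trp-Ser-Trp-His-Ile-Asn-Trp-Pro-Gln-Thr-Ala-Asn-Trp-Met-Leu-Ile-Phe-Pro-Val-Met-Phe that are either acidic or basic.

3

Acidic: D, E. Basic: H, K, R.
Acidic residues here: Glu7 (1).
Basic residues here: Lys1, His15 (2).
The two groups share no amino acid, so total = 1 + 2 = 3.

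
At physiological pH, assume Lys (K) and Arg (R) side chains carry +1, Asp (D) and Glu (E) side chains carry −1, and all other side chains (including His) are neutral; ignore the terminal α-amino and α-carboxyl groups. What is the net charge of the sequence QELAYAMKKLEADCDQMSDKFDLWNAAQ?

Positive (K, R): K8, K9, K20 → +3.
Negative (D, E): E2, E11, D13, D15, D19, D22 → −6.
Net charge = (+3) + (−6) = −3.

-3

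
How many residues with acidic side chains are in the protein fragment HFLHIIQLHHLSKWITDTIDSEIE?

4

The acidic residues are Asp (D) and Glu (E), whose side chains end in a carboxylate group.
Matching residues: D17, D20, E22, E24.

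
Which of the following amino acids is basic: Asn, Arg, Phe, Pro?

Lysine (K), arginine (R), and histidine (H) have basic, nitrogen-containing side chains.
Of the listed options, only Arg belongs to this group.

Arg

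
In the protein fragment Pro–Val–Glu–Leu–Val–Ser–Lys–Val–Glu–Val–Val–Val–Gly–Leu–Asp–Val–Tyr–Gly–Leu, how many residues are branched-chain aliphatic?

10

V, L, and I make up the branched-chain aliphatic group.
Matching residues: Val2, Leu4, Val5, Val8, Val10, Val11, Val12, Leu14, Val16, Leu19.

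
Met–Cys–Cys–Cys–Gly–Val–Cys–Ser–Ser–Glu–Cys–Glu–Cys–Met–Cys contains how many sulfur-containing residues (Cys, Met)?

9

Matching residues: Met1, Cys2, Cys3, Cys4, Cys7, Cys11, Cys13, Met14, Cys15.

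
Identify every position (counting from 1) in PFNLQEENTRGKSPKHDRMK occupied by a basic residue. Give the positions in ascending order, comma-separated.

Lysine (K), arginine (R), and histidine (H) have basic, nitrogen-containing side chains.
Matching residues: R10, K12, K15, H16, R18, K20.

10, 12, 15, 16, 18, 20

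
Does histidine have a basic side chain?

The basic amino acids are Lys (K), Arg (R), and His (H).
Histidine is in this group.

Yes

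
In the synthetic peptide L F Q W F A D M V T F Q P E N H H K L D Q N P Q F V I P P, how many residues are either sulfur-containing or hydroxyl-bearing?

2

Sulfur-containing: C, M. Hydroxyl-bearing: S, T, Y.
Sulfur-containing residues here: M8 (1).
Hydroxyl-bearing residues here: T10 (1).
The two groups share no amino acid, so total = 1 + 1 = 2.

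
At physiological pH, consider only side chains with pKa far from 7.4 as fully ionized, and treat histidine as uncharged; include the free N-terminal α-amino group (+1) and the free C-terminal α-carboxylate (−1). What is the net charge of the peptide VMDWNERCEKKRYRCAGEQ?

+1

At pH ~7.4 the Lys and Arg side chains are protonated (+1), the Asp and Glu side chains are deprotonated (−1), and with His taken as neutral all other side chains carry no charge.
Positive (K, R): R7, K10, K11, R12, R14 → +5.
Negative (D, E): D3, E6, E9, E18 → −4.
The N-terminus (+1) and C-terminus (−1) cancel.
Net charge = (+5) + (−4) = +1.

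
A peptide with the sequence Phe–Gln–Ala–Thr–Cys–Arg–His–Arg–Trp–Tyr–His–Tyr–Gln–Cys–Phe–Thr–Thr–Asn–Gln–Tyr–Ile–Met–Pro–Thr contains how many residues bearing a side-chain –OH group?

7

S, T, and Y are the three residues with a side-chain hydroxyl.
Matching residues: Thr4, Tyr10, Tyr12, Thr16, Thr17, Tyr20, Thr24.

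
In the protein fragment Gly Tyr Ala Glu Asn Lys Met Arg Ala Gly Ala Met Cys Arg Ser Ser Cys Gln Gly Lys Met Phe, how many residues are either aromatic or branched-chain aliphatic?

Aromatic: F, W, Y. Branched-chain aliphatic: I, L, V.
Aromatic residues here: Tyr2, Phe22 (2).
Branched-chain aliphatic residues here: none (0).
The two groups share no amino acid, so total = 2 + 0 = 2.

2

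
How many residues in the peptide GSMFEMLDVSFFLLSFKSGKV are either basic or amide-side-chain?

2

Basic: H, K, R. Amide-side-chain: N, Q.
Basic residues here: K17, K20 (2).
Amide-side-chain residues here: none (0).
The two groups share no amino acid, so total = 2 + 0 = 2.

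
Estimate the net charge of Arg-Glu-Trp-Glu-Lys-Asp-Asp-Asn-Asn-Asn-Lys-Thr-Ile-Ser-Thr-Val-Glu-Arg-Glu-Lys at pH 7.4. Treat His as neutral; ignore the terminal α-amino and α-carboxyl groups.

-1

At pH ~7.4 the Lys and Arg side chains are protonated (+1), the Asp and Glu side chains are deprotonated (−1), and with His taken as neutral all other side chains carry no charge.
Positive (K, R): Arg1, Lys5, Lys11, Arg18, Lys20 → +5.
Negative (D, E): Glu2, Glu4, Asp6, Asp7, Glu17, Glu19 → −6.
Net charge = (+5) + (−6) = −1.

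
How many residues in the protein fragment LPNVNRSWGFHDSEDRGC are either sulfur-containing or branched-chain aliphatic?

3

Sulfur-containing: C, M. Branched-chain aliphatic: I, L, V.
Sulfur-containing residues here: C18 (1).
Branched-chain aliphatic residues here: L1, V4 (2).
The two groups share no amino acid, so total = 1 + 2 = 3.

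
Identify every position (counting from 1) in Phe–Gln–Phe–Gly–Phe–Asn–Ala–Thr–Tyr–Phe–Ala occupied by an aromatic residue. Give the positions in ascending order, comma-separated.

1, 3, 5, 9, 10

The aromatic amino acids are Phe (F, benzyl), Trp (W, indole), and Tyr (Y, phenol).
Matching residues: Phe1, Phe3, Phe5, Tyr9, Phe10.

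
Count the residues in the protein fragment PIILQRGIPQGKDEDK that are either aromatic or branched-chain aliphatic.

Aromatic: F, W, Y. Branched-chain aliphatic: I, L, V.
Aromatic residues here: none (0).
Branched-chain aliphatic residues here: I2, I3, L4, I8 (4).
The two groups share no amino acid, so total = 0 + 4 = 4.

4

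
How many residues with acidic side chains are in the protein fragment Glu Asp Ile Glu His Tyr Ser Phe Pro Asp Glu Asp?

Only D (aspartate) and E (glutamate) carry a side-chain carboxylic acid.
Matching residues: Glu1, Asp2, Glu4, Asp10, Glu11, Asp12.

6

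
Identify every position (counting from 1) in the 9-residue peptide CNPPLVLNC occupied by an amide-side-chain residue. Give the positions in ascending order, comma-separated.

2, 8

Asparagine (N) and glutamine (Q) have uncharged amide side chains.
Matching residues: N2, N8.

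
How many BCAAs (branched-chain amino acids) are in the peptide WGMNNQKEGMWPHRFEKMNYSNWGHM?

0

The BCAAs are Val, Leu, and Ile — aliphatic side chains with a branch point.
None of the 26 residues belong to this group.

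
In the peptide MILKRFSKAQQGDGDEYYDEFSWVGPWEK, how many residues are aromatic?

Phenylalanine (F), tryptophan (W), and tyrosine (Y) have aromatic ring side chains.
Matching residues: F6, Y17, Y18, F21, W23, W27.

6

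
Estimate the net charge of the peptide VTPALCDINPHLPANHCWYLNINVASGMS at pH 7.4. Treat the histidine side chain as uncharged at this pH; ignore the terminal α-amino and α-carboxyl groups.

At pH ~7.4 the Lys and Arg side chains are protonated (+1), the Asp and Glu side chains are deprotonated (−1), and with His taken as neutral all other side chains carry no charge.
Positive (K, R): none → +0.
Negative (D, E): D7 → −1.
Net charge = (+0) + (−1) = −1.

-1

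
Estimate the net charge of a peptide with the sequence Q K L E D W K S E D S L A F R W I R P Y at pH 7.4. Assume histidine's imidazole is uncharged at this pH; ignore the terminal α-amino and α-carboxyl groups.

At pH ~7.4 the Lys and Arg side chains are protonated (+1), the Asp and Glu side chains are deprotonated (−1), and with His taken as neutral all other side chains carry no charge.
Positive (K, R): K2, K7, R15, R18 → +4.
Negative (D, E): E4, D5, E9, D10 → −4.
Net charge = (+4) + (−4) = 0.

0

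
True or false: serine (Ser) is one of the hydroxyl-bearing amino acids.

True

S, T, and Y are the three residues with a side-chain hydroxyl.
Serine is in this group.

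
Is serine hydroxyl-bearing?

Yes

S, T, and Y are the three residues with a side-chain hydroxyl.
Serine is in this group.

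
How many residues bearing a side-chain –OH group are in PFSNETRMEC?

2

Serine (S), threonine (T), and tyrosine (Y) each carry a hydroxyl group on the side chain.
Matching residues: S3, T6.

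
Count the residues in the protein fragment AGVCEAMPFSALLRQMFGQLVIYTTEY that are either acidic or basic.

Acidic: D, E. Basic: H, K, R.
Acidic residues here: E5, E26 (2).
Basic residues here: R14 (1).
The two groups share no amino acid, so total = 2 + 1 = 3.

3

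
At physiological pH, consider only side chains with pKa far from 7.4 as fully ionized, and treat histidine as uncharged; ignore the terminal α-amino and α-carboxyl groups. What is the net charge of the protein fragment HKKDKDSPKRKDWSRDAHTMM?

+3

Near pH 7.4, K and R contribute +1 each, D and E contribute −1 each, and every other side chain (His included, as stated) is uncharged.
Positive (K, R): K2, K3, K5, K9, R10, K11, R15 → +7.
Negative (D, E): D4, D6, D12, D16 → −4.
Net charge = (+7) + (−4) = +3.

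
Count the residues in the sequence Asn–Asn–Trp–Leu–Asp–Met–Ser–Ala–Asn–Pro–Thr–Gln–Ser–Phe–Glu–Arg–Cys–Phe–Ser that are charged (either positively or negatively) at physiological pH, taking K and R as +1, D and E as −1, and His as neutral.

Charged side chains at pH ~7.4: K, R (positive); D, E (negative).
Matching residues: Asp5, Glu15, Arg16.

3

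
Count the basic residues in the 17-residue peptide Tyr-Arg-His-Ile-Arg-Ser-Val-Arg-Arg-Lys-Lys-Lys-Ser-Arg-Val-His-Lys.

11

The basic amino acids are Lys (K), Arg (R), and His (H).
Matching residues: Arg2, His3, Arg5, Arg8, Arg9, Lys10, Lys11, Lys12, Arg14, His16, Lys17.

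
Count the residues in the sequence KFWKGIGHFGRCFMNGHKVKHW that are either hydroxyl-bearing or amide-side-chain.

1

Hydroxyl-bearing: S, T, Y. Amide-side-chain: N, Q.
Hydroxyl-bearing residues here: none (0).
Amide-side-chain residues here: N15 (1).
The two groups share no amino acid, so total = 0 + 1 = 1.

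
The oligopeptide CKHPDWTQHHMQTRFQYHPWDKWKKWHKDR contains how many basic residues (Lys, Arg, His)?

12

Matching residues: K2, H3, H9, H10, R14, H18, K22, K24, K25, H27, K28, R30.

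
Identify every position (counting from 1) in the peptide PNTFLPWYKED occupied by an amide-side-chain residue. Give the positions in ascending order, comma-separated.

The amide-side-chain residues are Asn (N) and Gln (Q).
Matching residues: N2.

2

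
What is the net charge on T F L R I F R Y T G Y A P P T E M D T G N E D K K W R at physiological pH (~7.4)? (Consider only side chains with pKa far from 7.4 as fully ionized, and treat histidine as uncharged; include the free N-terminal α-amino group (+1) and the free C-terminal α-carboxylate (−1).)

Near pH 7.4, K and R contribute +1 each, D and E contribute −1 each, and every other side chain (His included, as stated) is uncharged.
Positive (K, R): R4, R7, K24, K25, R27 → +5.
Negative (D, E): E16, D18, E22, D23 → −4.
The N-terminus (+1) and C-terminus (−1) cancel.
Net charge = (+5) + (−4) = +1.

+1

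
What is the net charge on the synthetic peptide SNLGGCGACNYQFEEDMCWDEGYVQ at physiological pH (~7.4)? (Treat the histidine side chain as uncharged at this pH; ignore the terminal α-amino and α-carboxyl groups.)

-5

At pH ~7.4 the Lys and Arg side chains are protonated (+1), the Asp and Glu side chains are deprotonated (−1), and with His taken as neutral all other side chains carry no charge.
Positive (K, R): none → +0.
Negative (D, E): E14, E15, D16, D20, E21 → −5.
Net charge = (+0) + (−5) = −5.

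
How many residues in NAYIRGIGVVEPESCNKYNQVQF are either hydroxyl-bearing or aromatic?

Hydroxyl-bearing: S, T, Y. Aromatic: F, W, Y.
Hydroxyl-bearing residues here: Y3, S14, Y18 (3).
Aromatic residues here: Y3, Y18, F23 (3).
Y is in both groups, so the 2 Y residues must not be double-counted.
Total = 3 + 3 − 2 = 4.

4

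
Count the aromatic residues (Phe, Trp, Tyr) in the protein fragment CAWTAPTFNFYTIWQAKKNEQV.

Matching residues: W3, F8, F10, Y11, W14.

5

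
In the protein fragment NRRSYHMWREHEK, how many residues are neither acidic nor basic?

Acidic: D, E. Basic: K, R, H. All other residues are neither.
Matching residues: N1, S4, Y5, M7, W8.

5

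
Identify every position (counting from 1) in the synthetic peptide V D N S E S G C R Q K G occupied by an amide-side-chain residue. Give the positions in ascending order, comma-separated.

3, 10

Only N (asparagine) and Q (glutamine) carry a side-chain carboxamide.
Matching residues: N3, Q10.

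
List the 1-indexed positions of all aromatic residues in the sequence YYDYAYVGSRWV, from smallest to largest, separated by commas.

Phenylalanine (F), tryptophan (W), and tyrosine (Y) have aromatic ring side chains.
Matching residues: Y1, Y2, Y4, Y6, W11.

1, 2, 4, 6, 11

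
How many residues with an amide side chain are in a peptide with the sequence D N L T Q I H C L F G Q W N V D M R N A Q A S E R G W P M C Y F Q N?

8

Only N (asparagine) and Q (glutamine) carry a side-chain carboxamide.
Matching residues: N2, Q5, Q12, N14, N19, Q21, Q33, N34.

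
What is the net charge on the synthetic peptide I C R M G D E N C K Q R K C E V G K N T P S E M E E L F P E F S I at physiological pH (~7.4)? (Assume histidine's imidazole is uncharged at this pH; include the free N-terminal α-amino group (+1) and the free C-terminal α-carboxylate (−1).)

-2

The side chains ionized at physiological pH are Lys/Arg (+1) and Asp/Glu (−1); with His treated as neutral, nothing else contributes.
Positive (K, R): R3, K10, R12, K13, K18 → +5.
Negative (D, E): D6, E7, E15, E23, E25, E26, E30 → −7.
The N-terminus (+1) and C-terminus (−1) cancel.
Net charge = (+5) + (−7) = −2.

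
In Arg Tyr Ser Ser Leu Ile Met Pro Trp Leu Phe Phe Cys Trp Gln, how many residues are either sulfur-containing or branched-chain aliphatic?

Sulfur-containing: C, M. Branched-chain aliphatic: I, L, V.
Sulfur-containing residues here: Met7, Cys13 (2).
Branched-chain aliphatic residues here: Leu5, Ile6, Leu10 (3).
The two groups share no amino acid, so total = 2 + 3 = 5.

5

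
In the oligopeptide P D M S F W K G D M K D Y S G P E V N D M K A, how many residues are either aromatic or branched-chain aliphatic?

4

Aromatic: F, W, Y. Branched-chain aliphatic: I, L, V.
Aromatic residues here: F5, W6, Y13 (3).
Branched-chain aliphatic residues here: V18 (1).
The two groups share no amino acid, so total = 3 + 1 = 4.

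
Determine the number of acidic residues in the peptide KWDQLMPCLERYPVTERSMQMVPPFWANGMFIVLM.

3

Aspartate (D) and glutamate (E) have carboxylic-acid side chains and are the acidic amino acids.
Matching residues: D3, E10, E16.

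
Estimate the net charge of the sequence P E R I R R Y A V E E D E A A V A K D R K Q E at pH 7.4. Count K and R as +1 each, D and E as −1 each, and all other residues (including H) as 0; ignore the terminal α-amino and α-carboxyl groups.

Positive (K, R): R3, R5, R6, K18, R20, K21 → +6.
Negative (D, E): E2, E10, E11, D12, E13, D19, E23 → −7.
Net charge = (+6) + (−7) = −1.

-1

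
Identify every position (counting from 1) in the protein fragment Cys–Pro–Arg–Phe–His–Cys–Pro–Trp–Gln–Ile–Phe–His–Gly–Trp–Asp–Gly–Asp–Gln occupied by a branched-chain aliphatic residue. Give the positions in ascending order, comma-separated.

Valine (V), leucine (L), and isoleucine (I) are the branched-chain amino acids.
Matching residues: Ile10.

10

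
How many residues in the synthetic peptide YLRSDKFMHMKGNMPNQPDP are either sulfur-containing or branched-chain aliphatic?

Sulfur-containing: C, M. Branched-chain aliphatic: I, L, V.
Sulfur-containing residues here: M8, M10, M14 (3).
Branched-chain aliphatic residues here: L2 (1).
The two groups share no amino acid, so total = 3 + 1 = 4.

4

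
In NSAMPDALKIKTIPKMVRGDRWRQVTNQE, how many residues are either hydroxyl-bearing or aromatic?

Hydroxyl-bearing: S, T, Y. Aromatic: F, W, Y.
Hydroxyl-bearing residues here: S2, T12, T26 (3).
Aromatic residues here: W22 (1).
(Y belongs to both groups, but none appear in this sequence.) Total = 3 + 1 = 4.

4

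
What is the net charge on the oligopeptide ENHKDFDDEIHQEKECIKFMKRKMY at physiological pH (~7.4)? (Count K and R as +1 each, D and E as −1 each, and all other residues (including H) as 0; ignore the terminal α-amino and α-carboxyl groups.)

Positive (K, R): K4, K14, K18, K21, R22, K23 → +6.
Negative (D, E): E1, D5, D7, D8, E9, E13, E15 → −7.
Net charge = (+6) + (−7) = −1.

-1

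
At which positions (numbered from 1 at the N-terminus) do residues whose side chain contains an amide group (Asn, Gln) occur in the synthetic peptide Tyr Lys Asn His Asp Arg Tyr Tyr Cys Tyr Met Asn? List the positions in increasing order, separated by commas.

3, 12

Matching residues: Asn3, Asn12.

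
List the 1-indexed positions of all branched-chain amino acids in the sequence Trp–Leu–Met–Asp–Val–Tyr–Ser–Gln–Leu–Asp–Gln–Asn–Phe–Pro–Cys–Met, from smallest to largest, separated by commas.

2, 5, 9

V, L, and I make up the branched-chain aliphatic group.
Matching residues: Leu2, Val5, Leu9.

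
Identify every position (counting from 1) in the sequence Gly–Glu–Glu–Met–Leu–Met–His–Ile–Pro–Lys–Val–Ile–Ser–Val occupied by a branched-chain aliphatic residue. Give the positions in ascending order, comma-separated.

5, 8, 11, 12, 14

Valine (V), leucine (L), and isoleucine (I) are the branched-chain amino acids.
Matching residues: Leu5, Ile8, Val11, Ile12, Val14.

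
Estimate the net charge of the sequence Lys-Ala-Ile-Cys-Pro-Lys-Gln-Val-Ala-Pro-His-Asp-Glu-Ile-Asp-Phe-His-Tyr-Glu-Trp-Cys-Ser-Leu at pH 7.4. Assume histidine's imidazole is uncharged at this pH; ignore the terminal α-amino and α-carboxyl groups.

-2

Near pH 7.4, K and R contribute +1 each, D and E contribute −1 each, and every other side chain (His included, as stated) is uncharged.
Positive (K, R): Lys1, Lys6 → +2.
Negative (D, E): Asp12, Glu13, Asp15, Glu19 → −4.
Net charge = (+2) + (−4) = −2.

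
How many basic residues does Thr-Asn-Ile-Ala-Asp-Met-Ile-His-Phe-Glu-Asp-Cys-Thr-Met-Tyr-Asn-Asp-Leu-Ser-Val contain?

1

The basic amino acids are Lys (K), Arg (R), and His (H).
Matching residues: His8.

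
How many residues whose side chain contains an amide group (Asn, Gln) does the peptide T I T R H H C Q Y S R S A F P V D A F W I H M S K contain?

Matching residues: Q8.

1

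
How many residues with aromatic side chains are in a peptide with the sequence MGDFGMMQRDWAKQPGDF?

F, W, and Y each carry an aromatic ring on the side chain.
Matching residues: F4, W11, F18.

3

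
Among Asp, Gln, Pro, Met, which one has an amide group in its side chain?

Only N (asparagine) and Q (glutamine) carry a side-chain carboxamide.
Of the listed options, only Gln belongs to this group.

Gln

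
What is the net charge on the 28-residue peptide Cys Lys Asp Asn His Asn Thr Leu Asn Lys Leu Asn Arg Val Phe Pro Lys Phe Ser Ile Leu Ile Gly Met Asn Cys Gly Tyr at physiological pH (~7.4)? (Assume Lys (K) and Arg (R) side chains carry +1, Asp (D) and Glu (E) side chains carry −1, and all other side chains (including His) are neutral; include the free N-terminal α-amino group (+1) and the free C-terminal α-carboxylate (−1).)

+3

Positive (K, R): Lys2, Lys10, Arg13, Lys17 → +4.
Negative (D, E): Asp3 → −1.
The N-terminus (+1) and C-terminus (−1) cancel.
Net charge = (+4) + (−1) = +3.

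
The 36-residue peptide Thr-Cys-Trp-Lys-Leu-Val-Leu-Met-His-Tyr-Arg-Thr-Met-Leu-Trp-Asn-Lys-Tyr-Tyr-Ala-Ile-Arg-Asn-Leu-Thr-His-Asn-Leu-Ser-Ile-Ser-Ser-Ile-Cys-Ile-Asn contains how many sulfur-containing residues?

Cysteine (C, thiol) and methionine (M, thioether) are the two sulfur-containing amino acids.
Matching residues: Cys2, Met8, Met13, Cys34.

4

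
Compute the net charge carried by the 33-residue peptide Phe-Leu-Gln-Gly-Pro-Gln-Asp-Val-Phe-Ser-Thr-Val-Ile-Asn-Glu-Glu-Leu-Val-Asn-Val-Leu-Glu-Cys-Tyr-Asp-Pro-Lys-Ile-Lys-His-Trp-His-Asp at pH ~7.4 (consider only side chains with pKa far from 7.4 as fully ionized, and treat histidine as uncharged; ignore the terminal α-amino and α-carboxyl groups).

Near pH 7.4, K and R contribute +1 each, D and E contribute −1 each, and every other side chain (His included, as stated) is uncharged.
Positive (K, R): Lys27, Lys29 → +2.
Negative (D, E): Asp7, Glu15, Glu16, Glu22, Asp25, Asp33 → −6.
Net charge = (+2) + (−6) = −4.

-4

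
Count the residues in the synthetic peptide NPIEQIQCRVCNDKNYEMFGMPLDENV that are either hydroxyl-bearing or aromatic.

Hydroxyl-bearing: S, T, Y. Aromatic: F, W, Y.
Hydroxyl-bearing residues here: Y16 (1).
Aromatic residues here: Y16, F19 (2).
Y is in both groups, so the 1 Y residue must not be double-counted.
Total = 1 + 2 − 1 = 2.

2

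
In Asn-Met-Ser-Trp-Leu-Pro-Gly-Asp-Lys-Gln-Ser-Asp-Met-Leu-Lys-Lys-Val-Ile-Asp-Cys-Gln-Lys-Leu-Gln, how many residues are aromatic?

The aromatic amino acids are Phe (F, benzyl), Trp (W, indole), and Tyr (Y, phenol).
Matching residues: Trp4.

1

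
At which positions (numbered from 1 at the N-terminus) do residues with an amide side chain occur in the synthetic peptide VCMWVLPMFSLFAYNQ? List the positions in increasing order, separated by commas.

15, 16

Asparagine (N) and glutamine (Q) have uncharged amide side chains.
Matching residues: N15, Q16.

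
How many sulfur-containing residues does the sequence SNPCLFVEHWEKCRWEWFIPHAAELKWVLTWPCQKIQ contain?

The sulfur-bearing residues are cysteine (–SH) and methionine (–S–CH₃).
Matching residues: C4, C13, C33.

3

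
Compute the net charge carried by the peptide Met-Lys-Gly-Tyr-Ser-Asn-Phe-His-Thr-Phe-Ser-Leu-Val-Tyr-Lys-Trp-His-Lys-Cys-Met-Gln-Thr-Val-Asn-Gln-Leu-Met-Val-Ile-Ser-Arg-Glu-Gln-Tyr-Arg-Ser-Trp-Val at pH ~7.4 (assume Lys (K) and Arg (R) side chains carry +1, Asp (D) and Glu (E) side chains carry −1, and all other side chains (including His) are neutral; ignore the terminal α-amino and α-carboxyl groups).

Positive (K, R): Lys2, Lys15, Lys18, Arg31, Arg35 → +5.
Negative (D, E): Glu32 → −1.
Net charge = (+5) + (−1) = +4.

+4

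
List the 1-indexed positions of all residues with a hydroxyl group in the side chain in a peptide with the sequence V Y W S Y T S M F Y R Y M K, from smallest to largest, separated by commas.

The –OH-bearing residues are Ser, Thr (aliphatic alcohols), and Tyr (phenol).
Matching residues: Y2, S4, Y5, T6, S7, Y10, Y12.

2, 4, 5, 6, 7, 10, 12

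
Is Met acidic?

No

Only D (aspartate) and E (glutamate) carry a side-chain carboxylic acid.
Methionine is not in this group.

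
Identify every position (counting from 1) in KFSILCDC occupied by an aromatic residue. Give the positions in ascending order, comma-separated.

Phenylalanine (F), tryptophan (W), and tyrosine (Y) have aromatic ring side chains.
Matching residues: F2.

2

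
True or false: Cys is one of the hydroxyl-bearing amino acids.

The –OH-bearing residues are Ser, Thr (aliphatic alcohols), and Tyr (phenol).
Cysteine is not in this group.

False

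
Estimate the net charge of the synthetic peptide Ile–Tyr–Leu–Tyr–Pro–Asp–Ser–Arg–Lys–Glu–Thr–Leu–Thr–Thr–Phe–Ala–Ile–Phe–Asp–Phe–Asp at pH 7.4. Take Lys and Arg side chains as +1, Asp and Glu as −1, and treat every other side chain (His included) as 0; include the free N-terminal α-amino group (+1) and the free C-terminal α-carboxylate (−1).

Positive (K, R): Arg8, Lys9 → +2.
Negative (D, E): Asp6, Glu10, Asp19, Asp21 → −4.
The N-terminus (+1) and C-terminus (−1) cancel.
Net charge = (+2) + (−4) = −2.

-2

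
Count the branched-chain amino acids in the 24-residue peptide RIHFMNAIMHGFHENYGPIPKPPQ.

The BCAAs are Val, Leu, and Ile — aliphatic side chains with a branch point.
Matching residues: I2, I8, I19.

3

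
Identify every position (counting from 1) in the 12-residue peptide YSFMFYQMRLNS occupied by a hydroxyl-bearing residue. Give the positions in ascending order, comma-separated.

S, T, and Y are the three residues with a side-chain hydroxyl.
Matching residues: Y1, S2, Y6, S12.

1, 2, 6, 12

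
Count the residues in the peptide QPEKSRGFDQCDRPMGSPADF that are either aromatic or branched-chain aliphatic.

2

Aromatic: F, W, Y. Branched-chain aliphatic: I, L, V.
Aromatic residues here: F8, F21 (2).
Branched-chain aliphatic residues here: none (0).
The two groups share no amino acid, so total = 2 + 0 = 2.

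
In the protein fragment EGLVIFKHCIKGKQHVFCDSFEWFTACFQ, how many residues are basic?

Lysine (K), arginine (R), and histidine (H) have basic, nitrogen-containing side chains.
Matching residues: K7, H8, K11, K13, H15.

5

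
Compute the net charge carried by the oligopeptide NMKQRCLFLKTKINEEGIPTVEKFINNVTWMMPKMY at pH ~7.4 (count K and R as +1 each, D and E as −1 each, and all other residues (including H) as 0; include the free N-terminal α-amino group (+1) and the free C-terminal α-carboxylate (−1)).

+3

Positive (K, R): K3, R5, K10, K12, K23, K34 → +6.
Negative (D, E): E15, E16, E22 → −3.
The N-terminus (+1) and C-terminus (−1) cancel.
Net charge = (+6) + (−3) = +3.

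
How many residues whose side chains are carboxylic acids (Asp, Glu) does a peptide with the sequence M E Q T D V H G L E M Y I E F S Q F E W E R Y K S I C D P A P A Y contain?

7

Matching residues: E2, D5, E10, E14, E19, E21, D28.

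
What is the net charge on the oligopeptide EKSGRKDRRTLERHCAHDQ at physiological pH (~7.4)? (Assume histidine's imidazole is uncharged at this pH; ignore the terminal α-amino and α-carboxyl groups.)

The side chains ionized at physiological pH are Lys/Arg (+1) and Asp/Glu (−1); with His treated as neutral, nothing else contributes.
Positive (K, R): K2, R5, K6, R8, R9, R13 → +6.
Negative (D, E): E1, D7, E12, D18 → −4.
Net charge = (+6) + (−4) = +2.

+2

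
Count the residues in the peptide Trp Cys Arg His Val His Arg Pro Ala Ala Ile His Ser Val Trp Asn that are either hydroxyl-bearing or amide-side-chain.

2

Hydroxyl-bearing: S, T, Y. Amide-side-chain: N, Q.
Hydroxyl-bearing residues here: Ser13 (1).
Amide-side-chain residues here: Asn16 (1).
The two groups share no amino acid, so total = 1 + 1 = 2.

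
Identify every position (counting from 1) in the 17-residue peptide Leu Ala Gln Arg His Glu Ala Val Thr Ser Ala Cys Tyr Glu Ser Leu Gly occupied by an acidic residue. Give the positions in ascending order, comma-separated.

6, 14

Matching residues: Glu6, Glu14.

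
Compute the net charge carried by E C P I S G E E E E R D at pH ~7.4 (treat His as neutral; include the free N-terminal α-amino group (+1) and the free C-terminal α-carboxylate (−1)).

The side chains ionized at physiological pH are Lys/Arg (+1) and Asp/Glu (−1); with His treated as neutral, nothing else contributes.
Positive (K, R): R11 → +1.
Negative (D, E): E1, E7, E8, E9, E10, D12 → −6.
The N-terminus (+1) and C-terminus (−1) cancel.
Net charge = (+1) + (−6) = −5.

-5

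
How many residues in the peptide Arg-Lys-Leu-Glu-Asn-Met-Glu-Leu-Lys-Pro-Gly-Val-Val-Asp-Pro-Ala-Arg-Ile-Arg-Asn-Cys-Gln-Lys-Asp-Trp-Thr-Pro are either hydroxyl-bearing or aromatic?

Hydroxyl-bearing: S, T, Y. Aromatic: F, W, Y.
Hydroxyl-bearing residues here: Thr26 (1).
Aromatic residues here: Trp25 (1).
(Y belongs to both groups, but none appear in this sequence.) Total = 1 + 1 = 2.

2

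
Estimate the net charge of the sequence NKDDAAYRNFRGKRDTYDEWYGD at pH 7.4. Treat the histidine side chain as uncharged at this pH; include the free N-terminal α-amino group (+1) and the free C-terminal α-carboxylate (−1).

The side chains ionized at physiological pH are Lys/Arg (+1) and Asp/Glu (−1); with His treated as neutral, nothing else contributes.
Positive (K, R): K2, R8, R11, K13, R14 → +5.
Negative (D, E): D3, D4, D15, D18, E19, D23 → −6.
The N-terminus (+1) and C-terminus (−1) cancel.
Net charge = (+5) + (−6) = −1.

-1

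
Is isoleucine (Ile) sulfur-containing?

No

Cysteine (C, thiol) and methionine (M, thioether) are the two sulfur-containing amino acids.
Isoleucine is not in this group.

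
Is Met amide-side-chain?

No

The amide-side-chain residues are Asn (N) and Gln (Q).
Methionine is not in this group.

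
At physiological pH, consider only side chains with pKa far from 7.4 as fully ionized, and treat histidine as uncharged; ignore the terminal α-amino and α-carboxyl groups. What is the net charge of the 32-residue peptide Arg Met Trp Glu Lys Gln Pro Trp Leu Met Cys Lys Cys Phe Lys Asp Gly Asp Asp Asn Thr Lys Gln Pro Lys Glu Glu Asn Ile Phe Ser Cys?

0

At pH ~7.4 the Lys and Arg side chains are protonated (+1), the Asp and Glu side chains are deprotonated (−1), and with His taken as neutral all other side chains carry no charge.
Positive (K, R): Arg1, Lys5, Lys12, Lys15, Lys22, Lys25 → +6.
Negative (D, E): Glu4, Asp16, Asp18, Asp19, Glu26, Glu27 → −6.
Net charge = (+6) + (−6) = 0.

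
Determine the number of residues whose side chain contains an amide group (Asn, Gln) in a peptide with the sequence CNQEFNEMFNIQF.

5

Matching residues: N2, Q3, N6, N10, Q12.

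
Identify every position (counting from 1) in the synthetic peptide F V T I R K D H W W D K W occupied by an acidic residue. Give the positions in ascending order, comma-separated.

Aspartate (D) and glutamate (E) have carboxylic-acid side chains and are the acidic amino acids.
Matching residues: D7, D11.

7, 11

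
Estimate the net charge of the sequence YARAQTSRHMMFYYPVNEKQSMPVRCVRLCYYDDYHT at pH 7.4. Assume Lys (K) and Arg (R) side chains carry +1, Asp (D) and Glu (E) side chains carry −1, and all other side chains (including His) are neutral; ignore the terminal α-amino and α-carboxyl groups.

Positive (K, R): R3, R8, K19, R25, R28 → +5.
Negative (D, E): E18, D33, D34 → −3.
Net charge = (+5) + (−3) = +2.

+2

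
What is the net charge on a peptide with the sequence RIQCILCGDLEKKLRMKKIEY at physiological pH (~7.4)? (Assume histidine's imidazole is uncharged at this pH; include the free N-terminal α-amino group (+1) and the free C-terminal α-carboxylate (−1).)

+3

Near pH 7.4, K and R contribute +1 each, D and E contribute −1 each, and every other side chain (His included, as stated) is uncharged.
Positive (K, R): R1, K12, K13, R15, K17, K18 → +6.
Negative (D, E): D9, E11, E20 → −3.
The N-terminus (+1) and C-terminus (−1) cancel.
Net charge = (+6) + (−3) = +3.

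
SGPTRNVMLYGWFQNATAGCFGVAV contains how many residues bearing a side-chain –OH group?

4

The –OH-bearing residues are Ser, Thr (aliphatic alcohols), and Tyr (phenol).
Matching residues: S1, T4, Y10, T17.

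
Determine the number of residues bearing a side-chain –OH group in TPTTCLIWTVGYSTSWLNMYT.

Serine (S), threonine (T), and tyrosine (Y) each carry a hydroxyl group on the side chain.
Matching residues: T1, T3, T4, T9, Y12, S13, T14, S15, Y20, T21.

10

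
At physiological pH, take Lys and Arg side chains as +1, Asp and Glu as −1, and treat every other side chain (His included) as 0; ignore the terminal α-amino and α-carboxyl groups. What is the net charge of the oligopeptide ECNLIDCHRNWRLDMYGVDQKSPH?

-1

Positive (K, R): R9, R12, K21 → +3.
Negative (D, E): E1, D6, D14, D19 → −4.
Net charge = (+3) + (−4) = −1.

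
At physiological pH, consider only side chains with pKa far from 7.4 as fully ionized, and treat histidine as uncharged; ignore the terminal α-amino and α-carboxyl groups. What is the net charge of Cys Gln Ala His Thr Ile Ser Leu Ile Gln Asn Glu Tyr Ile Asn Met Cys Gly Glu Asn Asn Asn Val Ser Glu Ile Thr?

Near pH 7.4, K and R contribute +1 each, D and E contribute −1 each, and every other side chain (His included, as stated) is uncharged.
Positive (K, R): none → +0.
Negative (D, E): Glu12, Glu19, Glu25 → −3.
Net charge = (+0) + (−3) = −3.

-3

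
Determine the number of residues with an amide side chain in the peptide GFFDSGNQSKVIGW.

2

Only N (asparagine) and Q (glutamine) carry a side-chain carboxamide.
Matching residues: N7, Q8.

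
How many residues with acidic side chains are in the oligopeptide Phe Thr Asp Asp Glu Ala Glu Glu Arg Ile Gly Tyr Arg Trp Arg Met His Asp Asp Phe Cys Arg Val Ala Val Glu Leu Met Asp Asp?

Only D (aspartate) and E (glutamate) carry a side-chain carboxylic acid.
Matching residues: Asp3, Asp4, Glu5, Glu7, Glu8, Asp18, Asp19, Glu26, Asp29, Asp30.

10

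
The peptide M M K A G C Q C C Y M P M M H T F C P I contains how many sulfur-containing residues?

Cysteine (C, thiol) and methionine (M, thioether) are the two sulfur-containing amino acids.
Matching residues: M1, M2, C6, C8, C9, M11, M13, M14, C18.

9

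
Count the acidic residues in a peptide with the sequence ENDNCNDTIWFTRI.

The acidic residues are Asp (D) and Glu (E), whose side chains end in a carboxylate group.
Matching residues: E1, D3, D7.

3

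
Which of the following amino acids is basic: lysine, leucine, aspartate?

lysine

The basic amino acids are Lys (K), Arg (R), and His (H).
Of the listed options, only lysine belongs to this group.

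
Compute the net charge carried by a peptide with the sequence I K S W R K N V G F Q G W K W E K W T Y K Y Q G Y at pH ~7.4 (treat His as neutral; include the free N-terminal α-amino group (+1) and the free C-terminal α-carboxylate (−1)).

At pH ~7.4 the Lys and Arg side chains are protonated (+1), the Asp and Glu side chains are deprotonated (−1), and with His taken as neutral all other side chains carry no charge.
Positive (K, R): K2, R5, K6, K14, K17, K21 → +6.
Negative (D, E): E16 → −1.
The N-terminus (+1) and C-terminus (−1) cancel.
Net charge = (+6) + (−1) = +5.

+5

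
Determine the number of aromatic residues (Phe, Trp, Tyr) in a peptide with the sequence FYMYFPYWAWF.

Matching residues: F1, Y2, Y4, F5, Y7, W8, W10, F11.

8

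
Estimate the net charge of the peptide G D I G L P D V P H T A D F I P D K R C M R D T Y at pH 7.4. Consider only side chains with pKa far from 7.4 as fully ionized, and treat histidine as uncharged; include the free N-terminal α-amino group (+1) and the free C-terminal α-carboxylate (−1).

-2

At pH ~7.4 the Lys and Arg side chains are protonated (+1), the Asp and Glu side chains are deprotonated (−1), and with His taken as neutral all other side chains carry no charge.
Positive (K, R): K18, R19, R22 → +3.
Negative (D, E): D2, D7, D13, D17, D23 → −5.
The N-terminus (+1) and C-terminus (−1) cancel.
Net charge = (+3) + (−5) = −2.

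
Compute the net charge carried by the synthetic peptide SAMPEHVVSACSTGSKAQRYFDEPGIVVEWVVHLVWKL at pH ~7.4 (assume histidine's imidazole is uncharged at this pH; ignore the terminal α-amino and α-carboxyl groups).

Near pH 7.4, K and R contribute +1 each, D and E contribute −1 each, and every other side chain (His included, as stated) is uncharged.
Positive (K, R): K16, R19, K37 → +3.
Negative (D, E): E5, D22, E23, E29 → −4.
Net charge = (+3) + (−4) = −1.

-1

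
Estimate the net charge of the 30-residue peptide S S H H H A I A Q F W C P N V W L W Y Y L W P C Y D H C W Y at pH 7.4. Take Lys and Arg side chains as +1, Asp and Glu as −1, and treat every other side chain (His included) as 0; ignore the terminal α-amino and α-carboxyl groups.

Positive (K, R): none → +0.
Negative (D, E): D26 → −1.
Net charge = (+0) + (−1) = −1.

-1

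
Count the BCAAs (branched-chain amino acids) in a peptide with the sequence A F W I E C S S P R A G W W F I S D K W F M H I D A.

V, L, and I make up the branched-chain aliphatic group.
Matching residues: I4, I16, I24.

3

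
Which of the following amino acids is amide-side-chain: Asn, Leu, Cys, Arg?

Asn

Only N (asparagine) and Q (glutamine) carry a side-chain carboxamide.
Of the listed options, only Asn belongs to this group.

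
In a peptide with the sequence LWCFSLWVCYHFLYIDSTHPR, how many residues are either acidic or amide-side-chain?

Acidic: D, E. Amide-side-chain: N, Q.
Acidic residues here: D16 (1).
Amide-side-chain residues here: none (0).
The two groups share no amino acid, so total = 1 + 0 = 1.

1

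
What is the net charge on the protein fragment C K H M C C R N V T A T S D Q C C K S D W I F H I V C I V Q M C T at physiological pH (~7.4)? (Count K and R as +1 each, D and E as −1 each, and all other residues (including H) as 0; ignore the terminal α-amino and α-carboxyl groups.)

Positive (K, R): K2, R7, K18 → +3.
Negative (D, E): D14, D20 → −2.
Net charge = (+3) + (−2) = +1.

+1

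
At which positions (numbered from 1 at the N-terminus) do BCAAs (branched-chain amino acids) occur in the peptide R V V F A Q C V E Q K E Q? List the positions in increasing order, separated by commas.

2, 3, 8

Valine (V), leucine (L), and isoleucine (I) are the branched-chain amino acids.
Matching residues: V2, V3, V8.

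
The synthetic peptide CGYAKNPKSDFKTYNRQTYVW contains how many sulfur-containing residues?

The sulfur-bearing residues are cysteine (–SH) and methionine (–S–CH₃).
Matching residues: C1.

1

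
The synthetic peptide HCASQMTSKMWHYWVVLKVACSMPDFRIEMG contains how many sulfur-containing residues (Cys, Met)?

Matching residues: C2, M6, M10, C21, M23, M30.

6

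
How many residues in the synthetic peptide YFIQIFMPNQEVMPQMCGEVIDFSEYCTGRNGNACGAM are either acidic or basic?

5

Acidic: D, E. Basic: H, K, R.
Acidic residues here: E11, E19, D22, E25 (4).
Basic residues here: R30 (1).
The two groups share no amino acid, so total = 4 + 1 = 5.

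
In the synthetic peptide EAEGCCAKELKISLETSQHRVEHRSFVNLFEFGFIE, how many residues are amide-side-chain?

The amide-side-chain residues are Asn (N) and Gln (Q).
Matching residues: Q18, N28.

2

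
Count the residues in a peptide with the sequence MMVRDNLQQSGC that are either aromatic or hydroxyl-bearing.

Aromatic: F, W, Y. Hydroxyl-bearing: S, T, Y.
Aromatic residues here: none (0).
Hydroxyl-bearing residues here: S10 (1).
(Y belongs to both groups, but none appear in this sequence.) Total = 0 + 1 = 1.

1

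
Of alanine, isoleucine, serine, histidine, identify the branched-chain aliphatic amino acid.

isoleucine

The BCAAs are Val, Leu, and Ile — aliphatic side chains with a branch point.
Of the listed options, only isoleucine belongs to this group.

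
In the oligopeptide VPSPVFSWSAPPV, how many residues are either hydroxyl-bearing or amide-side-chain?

3

Hydroxyl-bearing: S, T, Y. Amide-side-chain: N, Q.
Hydroxyl-bearing residues here: S3, S7, S9 (3).
Amide-side-chain residues here: none (0).
The two groups share no amino acid, so total = 3 + 0 = 3.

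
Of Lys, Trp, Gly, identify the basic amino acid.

Lys

K, R, and H are the three residues with basic side chains (ε-amine, guanidinium, and imidazole respectively).
Of the listed options, only Lys belongs to this group.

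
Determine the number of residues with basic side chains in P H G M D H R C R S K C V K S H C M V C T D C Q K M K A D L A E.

The basic amino acids are Lys (K), Arg (R), and His (H).
Matching residues: H2, H6, R7, R9, K11, K14, H16, K25, K27.

9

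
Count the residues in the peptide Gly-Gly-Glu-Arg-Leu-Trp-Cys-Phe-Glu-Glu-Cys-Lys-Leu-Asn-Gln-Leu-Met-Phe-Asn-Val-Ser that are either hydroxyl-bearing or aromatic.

Hydroxyl-bearing: S, T, Y. Aromatic: F, W, Y.
Hydroxyl-bearing residues here: Ser21 (1).
Aromatic residues here: Trp6, Phe8, Phe18 (3).
(Y belongs to both groups, but none appear in this sequence.) Total = 1 + 3 = 4.

4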